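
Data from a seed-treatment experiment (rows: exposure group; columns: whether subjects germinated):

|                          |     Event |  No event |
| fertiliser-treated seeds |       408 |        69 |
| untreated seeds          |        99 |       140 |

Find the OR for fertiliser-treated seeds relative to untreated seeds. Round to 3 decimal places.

OR = (408 × 140) / (69 × 99) = 57120/6831 ≈ 8.362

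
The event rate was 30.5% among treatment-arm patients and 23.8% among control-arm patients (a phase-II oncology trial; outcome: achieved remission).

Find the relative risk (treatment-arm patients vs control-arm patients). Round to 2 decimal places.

RR = 0.3050 / 0.2380 = 1.28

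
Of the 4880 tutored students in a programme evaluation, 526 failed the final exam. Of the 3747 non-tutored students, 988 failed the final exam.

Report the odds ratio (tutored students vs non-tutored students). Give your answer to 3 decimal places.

OR = (526 × 2759) / (4354 × 988) = 1451234/4301752 ≈ 0.337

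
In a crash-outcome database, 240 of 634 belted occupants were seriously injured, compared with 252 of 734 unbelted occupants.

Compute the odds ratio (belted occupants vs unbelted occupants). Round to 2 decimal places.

OR = (240 × 482) / (394 × 252) = 115680/99288 ≈ 1.17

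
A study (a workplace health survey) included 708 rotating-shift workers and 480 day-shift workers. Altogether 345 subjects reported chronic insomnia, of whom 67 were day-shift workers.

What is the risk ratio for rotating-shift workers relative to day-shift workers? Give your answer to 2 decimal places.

2.81

rotating-shift workers with the outcome: 345 − 67 = 278
rotating-shift workers without the outcome: 708 − 278 = 430
day-shift workers without the outcome: 480 − 67 = 413
risk, rotating-shift workers = 278/708 = 0.3927
risk, day-shift workers = 67/480 = 0.1396
RR = 0.3927 / 0.1396 = 2.81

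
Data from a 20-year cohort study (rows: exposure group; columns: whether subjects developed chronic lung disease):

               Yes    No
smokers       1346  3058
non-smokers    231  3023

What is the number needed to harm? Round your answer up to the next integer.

risk, smokers = 1346/4404 = 0.305631
risk, non-smokers = 231/3254 = 0.070990
absolute risk difference = 0.234642
1 / 0.234642 = 4.262 → round up → 5

NNH ≈ 5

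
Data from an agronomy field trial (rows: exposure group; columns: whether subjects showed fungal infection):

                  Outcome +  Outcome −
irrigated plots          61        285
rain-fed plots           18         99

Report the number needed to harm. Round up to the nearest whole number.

45

risk, irrigated plots = 61/346 = 0.176301
risk, rain-fed plots = 18/117 = 0.153846
absolute risk difference = 0.022454
1 / 0.022454 = 44.535 → round up → 45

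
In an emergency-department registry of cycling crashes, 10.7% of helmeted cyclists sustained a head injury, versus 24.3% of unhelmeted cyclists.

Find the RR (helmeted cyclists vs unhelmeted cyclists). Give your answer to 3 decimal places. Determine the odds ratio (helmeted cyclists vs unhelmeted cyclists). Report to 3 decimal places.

RR = 0.1070 / 0.2430 = 0.440
odds, helmeted cyclists = 0.1070/0.8930 = 0.1198
odds, unhelmeted cyclists = 0.2430/0.7570 = 0.3210
OR = 0.1198 / 0.3210 = 0.373

RR = 0.440; OR = 0.373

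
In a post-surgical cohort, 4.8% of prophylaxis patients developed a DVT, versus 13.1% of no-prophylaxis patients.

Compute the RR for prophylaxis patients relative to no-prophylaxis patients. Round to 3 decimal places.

RR = 0.04800 / 0.13100 = 0.366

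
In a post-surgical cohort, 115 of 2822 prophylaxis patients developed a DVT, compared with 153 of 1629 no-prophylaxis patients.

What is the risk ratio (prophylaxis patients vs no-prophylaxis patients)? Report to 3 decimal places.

0.434

risk, prophylaxis patients = 115/2822 = 0.04075
risk, no-prophylaxis patients = 153/1629 = 0.09392
RR = 0.04075 / 0.09392 = 0.434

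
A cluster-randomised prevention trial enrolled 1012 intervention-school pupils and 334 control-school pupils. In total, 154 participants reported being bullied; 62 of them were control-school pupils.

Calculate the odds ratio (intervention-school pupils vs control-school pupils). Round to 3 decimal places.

OR: 0.439

intervention-school pupils with the outcome: 154 − 62 = 92
intervention-school pupils without the outcome: 1012 − 92 = 920
control-school pupils without the outcome: 334 − 62 = 272
OR = (92 × 272) / (920 × 62) = 25024/57040 ≈ 0.439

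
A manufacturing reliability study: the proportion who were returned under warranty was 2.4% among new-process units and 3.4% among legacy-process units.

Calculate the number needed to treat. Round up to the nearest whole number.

absolute risk difference = 0.010000
1 / 0.010000 = 100.000 → round up → 100

NNT = 100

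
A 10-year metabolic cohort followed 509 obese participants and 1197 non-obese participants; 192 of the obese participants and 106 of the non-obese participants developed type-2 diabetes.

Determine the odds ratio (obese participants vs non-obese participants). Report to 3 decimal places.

OR = (192 × 1091) / (317 × 106) = 209472/33602 ≈ 6.234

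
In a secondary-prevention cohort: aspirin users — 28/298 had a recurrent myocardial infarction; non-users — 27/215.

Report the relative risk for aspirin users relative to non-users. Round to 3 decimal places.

0.748

risk, aspirin users = 28/298 = 0.0940
risk, non-users = 27/215 = 0.1256
RR = 0.0940 / 0.1256 = 0.748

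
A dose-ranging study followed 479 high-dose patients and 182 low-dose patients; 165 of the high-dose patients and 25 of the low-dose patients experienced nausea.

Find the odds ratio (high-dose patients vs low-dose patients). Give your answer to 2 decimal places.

odds, high-dose patients = 165/314 = 0.5255
odds, low-dose patients = 25/157 = 0.1592
OR = 0.5255 / 0.1592 = 3.30

OR ≈ 3.30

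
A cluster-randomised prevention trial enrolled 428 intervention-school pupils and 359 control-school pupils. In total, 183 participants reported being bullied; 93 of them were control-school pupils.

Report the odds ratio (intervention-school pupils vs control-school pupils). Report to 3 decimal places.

OR = 0.762

intervention-school pupils with the outcome: 183 − 93 = 90
intervention-school pupils without the outcome: 428 − 90 = 338
control-school pupils without the outcome: 359 − 93 = 266
odds, intervention-school pupils = 90/338 = 0.2663
odds, control-school pupils = 93/266 = 0.3496
OR = 0.2663 / 0.3496 = 0.762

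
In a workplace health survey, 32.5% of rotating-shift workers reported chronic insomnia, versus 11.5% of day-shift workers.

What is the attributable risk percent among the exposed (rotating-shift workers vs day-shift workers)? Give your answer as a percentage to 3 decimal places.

AR% = (0.3250 − 0.1150) / 0.3250 = 0.6462 → 64.615%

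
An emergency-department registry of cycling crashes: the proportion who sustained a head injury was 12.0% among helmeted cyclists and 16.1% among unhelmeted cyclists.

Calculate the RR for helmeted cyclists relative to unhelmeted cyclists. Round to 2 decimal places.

RR = 0.1200 / 0.1610 = 0.75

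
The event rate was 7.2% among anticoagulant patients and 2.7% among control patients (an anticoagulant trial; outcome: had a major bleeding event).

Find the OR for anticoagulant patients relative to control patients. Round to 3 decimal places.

odds, anticoagulant patients = 0.07200/0.92800 = 0.07759
odds, control patients = 0.02700/0.97300 = 0.02775
OR = 0.07759 / 0.02775 = 2.796

2.796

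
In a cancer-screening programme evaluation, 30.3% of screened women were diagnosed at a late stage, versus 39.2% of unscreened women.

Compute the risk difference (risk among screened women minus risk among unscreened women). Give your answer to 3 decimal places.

risk difference = 0.3030 − 0.3920 = -0.089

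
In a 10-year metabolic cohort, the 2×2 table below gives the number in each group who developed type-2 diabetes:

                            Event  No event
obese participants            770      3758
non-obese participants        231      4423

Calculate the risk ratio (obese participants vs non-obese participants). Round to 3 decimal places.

risk, obese participants = 770/4528 = 0.17005
risk, non-obese participants = 231/4654 = 0.04963
RR = 0.17005 / 0.04963 = 3.426

3.426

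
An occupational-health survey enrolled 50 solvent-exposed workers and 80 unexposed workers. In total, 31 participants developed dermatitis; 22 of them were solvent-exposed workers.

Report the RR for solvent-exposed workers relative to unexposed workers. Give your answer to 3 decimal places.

solvent-exposed workers without the outcome: 50 − 22 = 28
unexposed workers with the outcome: 31 − 22 = 9
unexposed workers without the outcome: 80 − 9 = 71
risk, solvent-exposed workers = 22/50 = 0.4400
risk, unexposed workers = 9/80 = 0.1125
RR = 0.4400 / 0.1125 = 3.911

RR: 3.911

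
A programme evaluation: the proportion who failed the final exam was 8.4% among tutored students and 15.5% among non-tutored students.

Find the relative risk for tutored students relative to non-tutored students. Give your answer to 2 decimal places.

RR = 0.0840 / 0.1550 = 0.54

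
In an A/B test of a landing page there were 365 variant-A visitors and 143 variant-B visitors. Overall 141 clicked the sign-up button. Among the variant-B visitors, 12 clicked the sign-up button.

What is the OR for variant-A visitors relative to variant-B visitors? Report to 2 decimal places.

variant-A visitors with the outcome: 141 − 12 = 129
variant-A visitors without the outcome: 365 − 129 = 236
variant-B visitors without the outcome: 143 − 12 = 131
odds, variant-A visitors = 129/236 = 0.5466
odds, variant-B visitors = 12/131 = 0.0916
OR = 0.5466 / 0.0916 = 5.97

5.97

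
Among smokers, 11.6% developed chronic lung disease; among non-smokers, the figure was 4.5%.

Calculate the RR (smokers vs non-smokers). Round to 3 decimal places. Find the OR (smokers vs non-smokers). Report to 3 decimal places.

RR = 2.578; OR = 2.785

RR = 0.11600 / 0.04500 = 2.578
odds, smokers = 0.11600/0.88400 = 0.13122
odds, non-smokers = 0.04500/0.95500 = 0.04712
OR = 0.13122 / 0.04712 = 2.785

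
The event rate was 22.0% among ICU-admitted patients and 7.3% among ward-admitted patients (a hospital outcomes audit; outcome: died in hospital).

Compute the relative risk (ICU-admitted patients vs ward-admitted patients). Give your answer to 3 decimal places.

RR = 0.2200 / 0.0730 = 3.014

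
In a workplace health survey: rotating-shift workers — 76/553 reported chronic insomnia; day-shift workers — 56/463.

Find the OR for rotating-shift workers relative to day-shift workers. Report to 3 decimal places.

1.158

odds, rotating-shift workers = 76/477 = 0.1593
odds, day-shift workers = 56/407 = 0.1376
OR = 0.1593 / 0.1376 = 1.158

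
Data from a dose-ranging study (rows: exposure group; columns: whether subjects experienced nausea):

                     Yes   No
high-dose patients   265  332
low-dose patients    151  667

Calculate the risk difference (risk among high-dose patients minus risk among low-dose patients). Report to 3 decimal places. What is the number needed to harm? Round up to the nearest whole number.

risk, high-dose patients = 265/597 = 0.4439
risk, low-dose patients = 151/818 = 0.1846
risk difference = 0.4439 − 0.1846 = 0.259
absolute risk difference = 0.259290
1 / 0.259290 = 3.857 → round up → 4

RD = 0.259; NNH = 4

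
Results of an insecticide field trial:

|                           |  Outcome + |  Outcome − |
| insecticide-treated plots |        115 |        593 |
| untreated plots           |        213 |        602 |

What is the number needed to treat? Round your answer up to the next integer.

risk, insecticide-treated plots = 115/708 = 0.162429
risk, untreated plots = 213/815 = 0.261350
absolute risk difference = 0.098920
1 / 0.098920 = 10.109 → round up → 11

NNT: 11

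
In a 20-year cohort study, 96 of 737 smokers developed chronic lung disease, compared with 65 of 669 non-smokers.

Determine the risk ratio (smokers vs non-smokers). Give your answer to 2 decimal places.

1.34

risk, smokers = 96/737 = 0.1303
risk, non-smokers = 65/669 = 0.0972
RR = 0.1303 / 0.0972 = 1.34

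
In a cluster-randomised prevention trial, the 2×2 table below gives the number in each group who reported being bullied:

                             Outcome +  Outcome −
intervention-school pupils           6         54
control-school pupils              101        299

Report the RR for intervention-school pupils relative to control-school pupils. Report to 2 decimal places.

risk, intervention-school pupils = 6/60 = 0.1000
risk, control-school pupils = 101/400 = 0.2525
RR = 0.1000 / 0.2525 = 0.40

RR: 0.40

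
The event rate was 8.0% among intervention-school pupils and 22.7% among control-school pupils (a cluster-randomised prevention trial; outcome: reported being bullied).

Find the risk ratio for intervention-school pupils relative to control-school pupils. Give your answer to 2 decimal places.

RR = 0.0800 / 0.2270 = 0.35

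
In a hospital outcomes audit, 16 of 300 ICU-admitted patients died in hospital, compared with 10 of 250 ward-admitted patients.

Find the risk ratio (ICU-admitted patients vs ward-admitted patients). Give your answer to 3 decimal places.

RR = 1.333

risk, ICU-admitted patients = 16/300 = 0.05333
risk, ward-admitted patients = 10/250 = 0.04000
RR = 0.05333 / 0.04000 = 1.333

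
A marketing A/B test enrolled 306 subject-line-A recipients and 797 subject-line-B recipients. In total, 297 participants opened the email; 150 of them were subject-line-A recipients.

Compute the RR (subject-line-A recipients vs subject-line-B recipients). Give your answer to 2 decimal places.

subject-line-A recipients without the outcome: 306 − 150 = 156
subject-line-B recipients with the outcome: 297 − 150 = 147
subject-line-B recipients without the outcome: 797 − 147 = 650
risk, subject-line-A recipients = 150/306 = 0.4902
risk, subject-line-B recipients = 147/797 = 0.1844
RR = 0.4902 / 0.1844 = 2.66

2.66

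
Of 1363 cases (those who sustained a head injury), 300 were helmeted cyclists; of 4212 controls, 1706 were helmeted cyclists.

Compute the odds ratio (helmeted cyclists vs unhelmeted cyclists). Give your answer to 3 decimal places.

OR = (300 × 2506) / (1706 × 1063) = 751800/1813478 ≈ 0.415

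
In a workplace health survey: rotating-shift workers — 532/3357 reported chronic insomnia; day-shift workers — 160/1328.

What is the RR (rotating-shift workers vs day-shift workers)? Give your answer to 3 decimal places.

RR: 1.315

risk, rotating-shift workers = 532/3357 = 0.1585
risk, day-shift workers = 160/1328 = 0.1205
RR = 0.1585 / 0.1205 = 1.315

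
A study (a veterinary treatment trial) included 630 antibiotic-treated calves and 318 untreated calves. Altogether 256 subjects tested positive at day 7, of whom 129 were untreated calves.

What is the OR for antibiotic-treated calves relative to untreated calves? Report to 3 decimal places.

OR: 0.370

antibiotic-treated calves with the outcome: 256 − 129 = 127
antibiotic-treated calves without the outcome: 630 − 127 = 503
untreated calves without the outcome: 318 − 129 = 189
odds, antibiotic-treated calves = 127/503 = 0.2525
odds, untreated calves = 129/189 = 0.6825
OR = 0.2525 / 0.6825 = 0.370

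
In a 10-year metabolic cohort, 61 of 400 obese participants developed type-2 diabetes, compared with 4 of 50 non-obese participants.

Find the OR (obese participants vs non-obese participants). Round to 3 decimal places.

OR = (61 × 46) / (339 × 4) = 2806/1356 ≈ 2.069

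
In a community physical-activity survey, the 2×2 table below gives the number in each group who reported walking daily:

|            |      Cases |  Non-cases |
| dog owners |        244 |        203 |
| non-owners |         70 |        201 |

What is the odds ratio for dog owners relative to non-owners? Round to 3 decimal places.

OR = (244 × 201) / (203 × 70) = 49044/14210 ≈ 3.451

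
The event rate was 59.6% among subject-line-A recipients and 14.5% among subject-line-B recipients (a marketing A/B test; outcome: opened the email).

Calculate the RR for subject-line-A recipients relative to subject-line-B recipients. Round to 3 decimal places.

RR = 0.5960 / 0.1450 = 4.110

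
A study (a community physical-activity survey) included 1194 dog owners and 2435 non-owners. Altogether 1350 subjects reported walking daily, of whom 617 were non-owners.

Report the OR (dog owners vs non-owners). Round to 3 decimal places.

dog owners with the outcome: 1350 − 617 = 733
dog owners without the outcome: 1194 − 733 = 461
non-owners without the outcome: 2435 − 617 = 1818
OR = (733 × 1818) / (461 × 617) = 1332594/284437 ≈ 4.685

OR = 4.685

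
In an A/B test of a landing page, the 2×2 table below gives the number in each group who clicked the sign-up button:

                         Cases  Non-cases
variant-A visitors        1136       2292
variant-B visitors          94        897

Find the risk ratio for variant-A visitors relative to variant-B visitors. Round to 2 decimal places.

RR ≈ 3.49

risk, variant-A visitors = 1136/3428 = 0.3314
risk, variant-B visitors = 94/991 = 0.0949
RR = 0.3314 / 0.0949 = 3.49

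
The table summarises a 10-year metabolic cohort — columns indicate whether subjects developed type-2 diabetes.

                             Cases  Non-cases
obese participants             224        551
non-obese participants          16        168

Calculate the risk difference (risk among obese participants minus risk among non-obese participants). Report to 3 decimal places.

RD: 0.202

risk, obese participants = 224/775 = 0.2890
risk, non-obese participants = 16/184 = 0.0870
risk difference = 0.2890 − 0.0870 = 0.202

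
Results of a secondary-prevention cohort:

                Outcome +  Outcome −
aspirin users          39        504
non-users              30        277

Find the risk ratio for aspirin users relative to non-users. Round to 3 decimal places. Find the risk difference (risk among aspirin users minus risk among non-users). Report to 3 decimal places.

risk, aspirin users = 39/543 = 0.0718
risk, non-users = 30/307 = 0.0977
RR = 0.0718 / 0.0977 = 0.735
risk difference = 0.0718 − 0.0977 = -0.026

RR = 0.735; RD = -0.026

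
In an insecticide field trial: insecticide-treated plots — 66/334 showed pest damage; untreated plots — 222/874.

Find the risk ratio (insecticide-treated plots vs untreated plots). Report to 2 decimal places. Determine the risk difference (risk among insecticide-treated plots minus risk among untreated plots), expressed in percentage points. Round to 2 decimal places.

RR = 0.78; RD = -5.64

risk, insecticide-treated plots = 66/334 = 0.1976
risk, untreated plots = 222/874 = 0.2540
RR = 0.1976 / 0.2540 = 0.78
risk difference = 0.1976 − 0.2540 = -0.0564 → -5.64 percentage points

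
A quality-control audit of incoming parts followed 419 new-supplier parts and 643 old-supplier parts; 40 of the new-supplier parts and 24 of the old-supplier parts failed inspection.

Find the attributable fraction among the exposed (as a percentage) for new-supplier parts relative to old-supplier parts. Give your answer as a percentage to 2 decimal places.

60.90%

risk, new-supplier parts = 40/419 = 0.09547
risk, old-supplier parts = 24/643 = 0.03733
AR% = (0.09547 − 0.03733) / 0.09547 = 0.6090 → 60.90%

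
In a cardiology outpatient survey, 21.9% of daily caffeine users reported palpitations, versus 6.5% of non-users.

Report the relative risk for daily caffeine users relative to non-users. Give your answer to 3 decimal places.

RR = 0.2190 / 0.0650 = 3.369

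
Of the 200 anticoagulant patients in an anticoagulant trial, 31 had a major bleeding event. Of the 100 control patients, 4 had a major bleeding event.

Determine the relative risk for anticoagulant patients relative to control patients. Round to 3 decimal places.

risk, anticoagulant patients = 31/200 = 0.15500
risk, control patients = 4/100 = 0.04000
RR = 0.15500 / 0.04000 = 3.875

RR ≈ 3.875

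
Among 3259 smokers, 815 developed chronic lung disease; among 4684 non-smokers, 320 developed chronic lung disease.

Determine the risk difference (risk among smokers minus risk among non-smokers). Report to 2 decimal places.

risk, smokers = 815/3259 = 0.2501
risk, non-smokers = 320/4684 = 0.0683
risk difference = 0.2501 − 0.0683 = 0.18

RD = 0.18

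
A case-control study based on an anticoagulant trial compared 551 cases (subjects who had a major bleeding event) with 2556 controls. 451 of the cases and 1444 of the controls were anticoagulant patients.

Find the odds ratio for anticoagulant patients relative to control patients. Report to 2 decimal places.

OR ≈ 3.47

odds, anticoagulant patients = 451/1444 = 0.3123
odds, control patients = 100/1112 = 0.0899
OR = 0.3123 / 0.0899 = 3.47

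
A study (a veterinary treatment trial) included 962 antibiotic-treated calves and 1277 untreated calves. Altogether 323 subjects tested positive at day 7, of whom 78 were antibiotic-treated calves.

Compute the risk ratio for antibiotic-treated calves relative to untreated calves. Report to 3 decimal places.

RR = 0.423

antibiotic-treated calves without the outcome: 962 − 78 = 884
untreated calves with the outcome: 323 − 78 = 245
untreated calves without the outcome: 1277 − 245 = 1032
risk, antibiotic-treated calves = 78/962 = 0.0811
risk, untreated calves = 245/1277 = 0.1919
RR = 0.0811 / 0.1919 = 0.423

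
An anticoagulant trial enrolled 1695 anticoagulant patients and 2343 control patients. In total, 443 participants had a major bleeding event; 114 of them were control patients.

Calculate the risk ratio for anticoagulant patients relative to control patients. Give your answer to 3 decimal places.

RR ≈ 3.989

anticoagulant patients with the outcome: 443 − 114 = 329
anticoagulant patients without the outcome: 1695 − 329 = 1366
control patients without the outcome: 2343 − 114 = 2229
risk, anticoagulant patients = 329/1695 = 0.19410
risk, control patients = 114/2343 = 0.04866
RR = 0.19410 / 0.04866 = 3.989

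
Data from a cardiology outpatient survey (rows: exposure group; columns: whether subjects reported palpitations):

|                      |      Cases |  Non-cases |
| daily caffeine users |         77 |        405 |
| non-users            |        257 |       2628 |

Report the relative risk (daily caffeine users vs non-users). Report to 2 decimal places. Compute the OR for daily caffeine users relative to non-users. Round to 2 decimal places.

RR = 1.79; OR = 1.94

risk, daily caffeine users = 77/482 = 0.1598
risk, non-users = 257/2885 = 0.0891
RR = 0.1598 / 0.0891 = 1.79
odds, daily caffeine users = 77/405 = 0.1901
odds, non-users = 257/2628 = 0.0978
OR = 0.1901 / 0.0978 = 1.94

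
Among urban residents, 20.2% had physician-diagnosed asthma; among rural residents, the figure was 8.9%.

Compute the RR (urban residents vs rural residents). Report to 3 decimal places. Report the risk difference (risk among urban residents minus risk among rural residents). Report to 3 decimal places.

RR = 0.2020 / 0.0890 = 2.270
risk difference = 0.2020 − 0.0890 = 0.113

RR = 2.270; RD = 0.113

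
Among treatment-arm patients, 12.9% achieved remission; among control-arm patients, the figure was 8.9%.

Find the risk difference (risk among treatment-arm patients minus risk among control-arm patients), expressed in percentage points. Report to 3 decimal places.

RD: 4.000

risk difference = 0.1290 − 0.0890 = 0.0400 → 4.000 percentage points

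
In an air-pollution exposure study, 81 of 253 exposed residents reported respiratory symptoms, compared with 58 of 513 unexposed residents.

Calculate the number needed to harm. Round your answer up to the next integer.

risk, exposed residents = 81/253 = 0.320158
risk, unexposed residents = 58/513 = 0.113060
absolute risk difference = 0.207098
1 / 0.207098 = 4.829 → round up → 5

NNH ≈ 5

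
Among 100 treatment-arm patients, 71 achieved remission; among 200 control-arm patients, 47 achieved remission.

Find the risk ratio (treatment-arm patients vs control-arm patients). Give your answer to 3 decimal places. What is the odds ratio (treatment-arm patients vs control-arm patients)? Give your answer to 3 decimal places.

risk, treatment-arm patients = 71/100 = 0.7100
risk, control-arm patients = 47/200 = 0.2350
RR = 0.7100 / 0.2350 = 3.021
OR = (71 × 153) / (29 × 47) = 10863/1363 ≈ 7.970

RR = 3.021; OR = 7.970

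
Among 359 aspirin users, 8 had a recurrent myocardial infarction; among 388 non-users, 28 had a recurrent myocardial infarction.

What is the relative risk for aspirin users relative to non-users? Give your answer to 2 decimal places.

risk, aspirin users = 8/359 = 0.02228
risk, non-users = 28/388 = 0.07216
RR = 0.02228 / 0.07216 = 0.31

RR: 0.31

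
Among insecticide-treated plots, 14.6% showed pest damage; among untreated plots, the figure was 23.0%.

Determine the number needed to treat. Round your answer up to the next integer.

absolute risk difference = 0.084000
1 / 0.084000 = 11.905 → round up → 12

12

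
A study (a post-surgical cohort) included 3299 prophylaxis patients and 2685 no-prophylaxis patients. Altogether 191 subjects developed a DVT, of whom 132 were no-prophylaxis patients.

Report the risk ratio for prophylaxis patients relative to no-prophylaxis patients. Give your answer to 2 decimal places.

RR: 0.36

prophylaxis patients with the outcome: 191 − 132 = 59
prophylaxis patients without the outcome: 3299 − 59 = 3240
no-prophylaxis patients without the outcome: 2685 − 132 = 2553
risk, prophylaxis patients = 59/3299 = 0.01788
risk, no-prophylaxis patients = 132/2685 = 0.04916
RR = 0.01788 / 0.04916 = 0.36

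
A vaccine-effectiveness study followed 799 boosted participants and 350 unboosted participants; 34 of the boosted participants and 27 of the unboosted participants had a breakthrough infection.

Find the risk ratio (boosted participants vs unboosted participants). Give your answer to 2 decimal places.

risk, boosted participants = 34/799 = 0.04255
risk, unboosted participants = 27/350 = 0.07714
RR = 0.04255 / 0.07714 = 0.55

RR ≈ 0.55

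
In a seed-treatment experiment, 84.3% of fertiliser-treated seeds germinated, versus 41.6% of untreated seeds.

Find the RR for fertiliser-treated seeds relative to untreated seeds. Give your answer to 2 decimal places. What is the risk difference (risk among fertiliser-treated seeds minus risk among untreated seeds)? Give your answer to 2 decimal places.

RR = 0.8430 / 0.4160 = 2.03
risk difference = 0.8430 − 0.4160 = 0.43

RR = 2.03; RD = 0.43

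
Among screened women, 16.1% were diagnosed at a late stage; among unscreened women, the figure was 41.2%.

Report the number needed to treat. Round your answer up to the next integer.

NNT = 4

absolute risk difference = 0.251000
1 / 0.251000 = 3.984 → round up → 4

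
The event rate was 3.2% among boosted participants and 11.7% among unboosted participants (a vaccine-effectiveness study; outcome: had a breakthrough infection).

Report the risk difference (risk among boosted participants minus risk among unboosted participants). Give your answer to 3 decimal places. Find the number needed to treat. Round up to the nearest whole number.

RD = -0.085; NNT = 12

risk difference = 0.03200 − 0.11700 = -0.085
absolute risk difference = 0.085000
1 / 0.085000 = 11.765 → round up → 12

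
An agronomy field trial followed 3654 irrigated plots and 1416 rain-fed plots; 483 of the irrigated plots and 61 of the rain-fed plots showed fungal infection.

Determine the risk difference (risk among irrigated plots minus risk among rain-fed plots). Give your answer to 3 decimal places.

risk, irrigated plots = 483/3654 = 0.13218
risk, rain-fed plots = 61/1416 = 0.04308
risk difference = 0.13218 − 0.04308 = 0.089

RD = 0.089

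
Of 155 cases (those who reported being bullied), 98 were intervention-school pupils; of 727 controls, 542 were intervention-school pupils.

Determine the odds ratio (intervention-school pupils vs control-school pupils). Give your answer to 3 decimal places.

odds, intervention-school pupils = 98/542 = 0.1808
odds, control-school pupils = 57/185 = 0.3081
OR = 0.1808 / 0.3081 = 0.587

OR ≈ 0.587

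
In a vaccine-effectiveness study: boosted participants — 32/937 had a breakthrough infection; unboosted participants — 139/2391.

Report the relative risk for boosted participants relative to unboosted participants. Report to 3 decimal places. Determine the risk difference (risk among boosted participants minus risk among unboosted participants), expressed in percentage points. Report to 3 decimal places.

risk, boosted participants = 32/937 = 0.03415
risk, unboosted participants = 139/2391 = 0.05813
RR = 0.03415 / 0.05813 = 0.587
risk difference = 0.03415 − 0.05813 = -0.02398 → -2.398 percentage points

RR = 0.587; RD = -2.398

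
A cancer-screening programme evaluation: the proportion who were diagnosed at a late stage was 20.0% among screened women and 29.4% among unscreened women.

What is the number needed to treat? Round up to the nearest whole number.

11

absolute risk difference = 0.094000
1 / 0.094000 = 10.638 → round up → 11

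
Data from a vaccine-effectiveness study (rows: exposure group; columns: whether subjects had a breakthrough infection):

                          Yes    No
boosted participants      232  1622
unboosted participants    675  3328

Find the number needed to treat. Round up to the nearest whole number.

risk, boosted participants = 232/1854 = 0.125135
risk, unboosted participants = 675/4003 = 0.168624
absolute risk difference = 0.043489
1 / 0.043489 = 22.994 → round up → 23

NNT = 23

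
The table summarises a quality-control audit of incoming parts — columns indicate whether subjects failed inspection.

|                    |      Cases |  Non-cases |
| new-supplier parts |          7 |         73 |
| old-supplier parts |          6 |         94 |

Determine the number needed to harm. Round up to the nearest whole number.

risk, new-supplier parts = 7/80 = 0.087500
risk, old-supplier parts = 6/100 = 0.060000
absolute risk difference = 0.027500
1 / 0.027500 = 36.364 → round up → 37

NNH: 37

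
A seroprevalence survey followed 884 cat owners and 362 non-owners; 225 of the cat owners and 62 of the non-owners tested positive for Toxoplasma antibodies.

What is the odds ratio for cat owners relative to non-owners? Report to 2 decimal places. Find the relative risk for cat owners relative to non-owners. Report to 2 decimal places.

OR = 1.65; RR = 1.49

OR = (225 × 300) / (659 × 62) = 67500/40858 ≈ 1.65
risk, cat owners = 225/884 = 0.2545
risk, non-owners = 62/362 = 0.1713
RR = 0.2545 / 0.1713 = 1.49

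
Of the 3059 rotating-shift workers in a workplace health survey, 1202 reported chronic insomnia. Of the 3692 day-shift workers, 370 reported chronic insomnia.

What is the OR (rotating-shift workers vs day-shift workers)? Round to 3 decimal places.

OR = (1202 × 3322) / (1857 × 370) = 3993044/687090 ≈ 5.812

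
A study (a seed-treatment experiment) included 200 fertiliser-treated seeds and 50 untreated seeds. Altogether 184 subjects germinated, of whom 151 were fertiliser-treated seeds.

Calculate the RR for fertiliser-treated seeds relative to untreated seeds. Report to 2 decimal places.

fertiliser-treated seeds without the outcome: 200 − 151 = 49
untreated seeds with the outcome: 184 − 151 = 33
untreated seeds without the outcome: 50 − 33 = 17
risk, fertiliser-treated seeds = 151/200 = 0.7550
risk, untreated seeds = 33/50 = 0.6600
RR = 0.7550 / 0.6600 = 1.14

RR: 1.14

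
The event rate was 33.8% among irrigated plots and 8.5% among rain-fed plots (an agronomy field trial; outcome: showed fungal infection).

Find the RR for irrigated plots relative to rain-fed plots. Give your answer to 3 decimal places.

RR = 0.3380 / 0.0850 = 3.976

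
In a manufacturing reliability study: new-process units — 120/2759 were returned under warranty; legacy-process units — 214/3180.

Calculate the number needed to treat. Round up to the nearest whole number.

43

risk, new-process units = 120/2759 = 0.043494
risk, legacy-process units = 214/3180 = 0.067296
absolute risk difference = 0.023802
1 / 0.023802 = 42.013 → round up → 43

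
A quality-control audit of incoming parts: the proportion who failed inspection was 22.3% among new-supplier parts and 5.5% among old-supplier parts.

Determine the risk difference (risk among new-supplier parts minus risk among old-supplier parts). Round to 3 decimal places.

risk difference = 0.2230 − 0.0550 = 0.168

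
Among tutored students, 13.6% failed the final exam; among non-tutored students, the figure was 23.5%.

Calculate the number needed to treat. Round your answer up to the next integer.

NNT ≈ 11

absolute risk difference = 0.099000
1 / 0.099000 = 10.101 → round up → 11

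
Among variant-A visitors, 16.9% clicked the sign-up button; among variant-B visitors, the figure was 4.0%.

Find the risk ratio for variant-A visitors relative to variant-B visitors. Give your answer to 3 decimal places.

RR = 0.16900 / 0.04000 = 4.225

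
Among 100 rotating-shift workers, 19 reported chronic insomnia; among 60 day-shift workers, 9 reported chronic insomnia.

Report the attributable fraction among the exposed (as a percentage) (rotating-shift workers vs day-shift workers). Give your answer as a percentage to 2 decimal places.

risk, rotating-shift workers = 19/100 = 0.1900
risk, day-shift workers = 9/60 = 0.1500
AR% = (0.1900 − 0.1500) / 0.1900 = 0.2105 → 21.05%

AR% ≈ 21.05%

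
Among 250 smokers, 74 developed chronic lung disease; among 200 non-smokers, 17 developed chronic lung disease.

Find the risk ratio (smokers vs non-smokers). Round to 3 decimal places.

RR = 3.482

risk, smokers = 74/250 = 0.2960
risk, non-smokers = 17/200 = 0.0850
RR = 0.2960 / 0.0850 = 3.482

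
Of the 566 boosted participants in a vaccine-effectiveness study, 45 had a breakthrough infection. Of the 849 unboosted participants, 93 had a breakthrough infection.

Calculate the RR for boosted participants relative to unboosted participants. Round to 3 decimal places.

RR ≈ 0.726

risk, boosted participants = 45/566 = 0.0795
risk, unboosted participants = 93/849 = 0.1095
RR = 0.0795 / 0.1095 = 0.726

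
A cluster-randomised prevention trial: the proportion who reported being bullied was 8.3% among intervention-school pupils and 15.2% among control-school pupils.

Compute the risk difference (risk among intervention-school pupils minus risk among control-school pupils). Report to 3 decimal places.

risk difference = 0.0830 − 0.1520 = -0.069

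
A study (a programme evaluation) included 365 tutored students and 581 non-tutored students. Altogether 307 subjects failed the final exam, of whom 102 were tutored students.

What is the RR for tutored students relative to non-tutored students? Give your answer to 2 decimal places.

tutored students without the outcome: 365 − 102 = 263
non-tutored students with the outcome: 307 − 102 = 205
non-tutored students without the outcome: 581 − 205 = 376
risk, tutored students = 102/365 = 0.2795
risk, non-tutored students = 205/581 = 0.3528
RR = 0.2795 / 0.3528 = 0.79

RR: 0.79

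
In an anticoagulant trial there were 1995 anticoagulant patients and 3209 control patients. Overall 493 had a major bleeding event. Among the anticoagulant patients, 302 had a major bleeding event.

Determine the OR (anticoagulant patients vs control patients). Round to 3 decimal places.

2.819

anticoagulant patients without the outcome: 1995 − 302 = 1693
control patients with the outcome: 493 − 302 = 191
control patients without the outcome: 3209 − 191 = 3018
OR = (302 × 3018) / (1693 × 191) = 911436/323363 ≈ 2.819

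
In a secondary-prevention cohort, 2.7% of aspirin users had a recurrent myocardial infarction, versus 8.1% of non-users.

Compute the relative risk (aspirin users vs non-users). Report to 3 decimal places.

RR = 0.02700 / 0.08100 = 0.333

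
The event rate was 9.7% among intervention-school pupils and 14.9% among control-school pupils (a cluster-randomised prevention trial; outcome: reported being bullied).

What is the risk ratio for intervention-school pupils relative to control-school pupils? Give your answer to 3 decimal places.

RR = 0.0970 / 0.1490 = 0.651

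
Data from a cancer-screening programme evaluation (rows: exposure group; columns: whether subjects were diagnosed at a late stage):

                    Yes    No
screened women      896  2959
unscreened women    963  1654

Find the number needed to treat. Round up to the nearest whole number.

8

risk, screened women = 896/3855 = 0.232425
risk, unscreened women = 963/2617 = 0.367979
absolute risk difference = 0.135553
1 / 0.135553 = 7.377 → round up → 8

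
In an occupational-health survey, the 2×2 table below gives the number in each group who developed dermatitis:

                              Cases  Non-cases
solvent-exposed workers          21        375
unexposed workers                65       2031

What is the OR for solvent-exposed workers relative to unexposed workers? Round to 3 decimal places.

OR = (21 × 2031) / (375 × 65) = 42651/24375 ≈ 1.750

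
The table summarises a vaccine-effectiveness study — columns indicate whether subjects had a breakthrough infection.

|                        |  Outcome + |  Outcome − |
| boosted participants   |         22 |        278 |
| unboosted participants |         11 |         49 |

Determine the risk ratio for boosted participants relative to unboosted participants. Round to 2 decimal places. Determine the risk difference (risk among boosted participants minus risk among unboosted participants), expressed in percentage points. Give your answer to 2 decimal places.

RR = 0.40; RD = -11.00

risk, boosted participants = 22/300 = 0.0733
risk, unboosted participants = 11/60 = 0.1833
RR = 0.0733 / 0.1833 = 0.40
risk difference = 0.0733 − 0.1833 = -0.1100 → -11.00 percentage points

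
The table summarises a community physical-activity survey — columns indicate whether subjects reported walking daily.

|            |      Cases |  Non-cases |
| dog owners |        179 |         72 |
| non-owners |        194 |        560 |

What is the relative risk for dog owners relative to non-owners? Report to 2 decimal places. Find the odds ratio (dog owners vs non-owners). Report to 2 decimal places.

RR = 2.77; OR = 7.18

risk, dog owners = 179/251 = 0.7131
risk, non-owners = 194/754 = 0.2573
RR = 0.7131 / 0.2573 = 2.77
OR = (179 × 560) / (72 × 194) = 100240/13968 ≈ 7.18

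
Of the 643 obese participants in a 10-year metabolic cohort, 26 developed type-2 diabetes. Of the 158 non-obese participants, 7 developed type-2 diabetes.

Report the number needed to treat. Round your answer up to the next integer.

NNT: 259

risk, obese participants = 26/643 = 0.040435
risk, non-obese participants = 7/158 = 0.044304
absolute risk difference = 0.003868
1 / 0.003868 = 258.532 → round up → 259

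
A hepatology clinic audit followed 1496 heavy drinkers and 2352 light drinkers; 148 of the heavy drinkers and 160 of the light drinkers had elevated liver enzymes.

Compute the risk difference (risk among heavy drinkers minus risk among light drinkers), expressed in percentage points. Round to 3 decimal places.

risk, heavy drinkers = 148/1496 = 0.0989
risk, light drinkers = 160/2352 = 0.0680
risk difference = 0.0989 − 0.0680 = 0.0309 → 3.090 percentage points

3.090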